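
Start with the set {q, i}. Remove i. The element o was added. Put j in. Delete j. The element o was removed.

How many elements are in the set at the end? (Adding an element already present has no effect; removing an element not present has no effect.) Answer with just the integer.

Answer: 1

Derivation:
Tracking the set through each operation:
Start: {i, q}
Event 1 (remove i): removed. Set: {q}
Event 2 (add o): added. Set: {o, q}
Event 3 (add j): added. Set: {j, o, q}
Event 4 (remove j): removed. Set: {o, q}
Event 5 (remove o): removed. Set: {q}

Final set: {q} (size 1)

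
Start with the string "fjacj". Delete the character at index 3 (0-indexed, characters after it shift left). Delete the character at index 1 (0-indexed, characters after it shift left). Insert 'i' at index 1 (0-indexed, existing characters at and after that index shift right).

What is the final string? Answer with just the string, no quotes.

Applying each edit step by step:
Start: "fjacj"
Op 1 (delete idx 3 = 'c'): "fjacj" -> "fjaj"
Op 2 (delete idx 1 = 'j'): "fjaj" -> "faj"
Op 3 (insert 'i' at idx 1): "faj" -> "fiaj"

Answer: fiaj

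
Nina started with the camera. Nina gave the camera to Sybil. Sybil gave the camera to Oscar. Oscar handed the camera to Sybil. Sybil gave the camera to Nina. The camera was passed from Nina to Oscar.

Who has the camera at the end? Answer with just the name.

Answer: Oscar

Derivation:
Tracking the camera through each event:
Start: Nina has the camera.
After event 1: Sybil has the camera.
After event 2: Oscar has the camera.
After event 3: Sybil has the camera.
After event 4: Nina has the camera.
After event 5: Oscar has the camera.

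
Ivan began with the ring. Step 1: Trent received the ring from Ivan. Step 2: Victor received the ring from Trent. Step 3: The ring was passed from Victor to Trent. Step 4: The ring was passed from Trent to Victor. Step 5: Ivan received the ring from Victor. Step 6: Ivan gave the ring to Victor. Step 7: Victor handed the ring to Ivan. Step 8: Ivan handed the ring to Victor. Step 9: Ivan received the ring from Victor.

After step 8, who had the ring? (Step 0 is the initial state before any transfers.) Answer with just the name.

Answer: Victor

Derivation:
Tracking the ring holder through step 8:
After step 0 (start): Ivan
After step 1: Trent
After step 2: Victor
After step 3: Trent
After step 4: Victor
After step 5: Ivan
After step 6: Victor
After step 7: Ivan
After step 8: Victor

At step 8, the holder is Victor.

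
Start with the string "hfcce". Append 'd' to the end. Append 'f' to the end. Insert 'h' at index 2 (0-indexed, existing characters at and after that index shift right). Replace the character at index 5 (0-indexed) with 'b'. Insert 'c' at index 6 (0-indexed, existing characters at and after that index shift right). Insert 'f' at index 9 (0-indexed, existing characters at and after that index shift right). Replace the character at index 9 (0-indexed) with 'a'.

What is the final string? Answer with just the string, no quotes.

Applying each edit step by step:
Start: "hfcce"
Op 1 (append 'd'): "hfcce" -> "hfcced"
Op 2 (append 'f'): "hfcced" -> "hfccedf"
Op 3 (insert 'h' at idx 2): "hfccedf" -> "hfhccedf"
Op 4 (replace idx 5: 'e' -> 'b'): "hfhccedf" -> "hfhccbdf"
Op 5 (insert 'c' at idx 6): "hfhccbdf" -> "hfhccbcdf"
Op 6 (insert 'f' at idx 9): "hfhccbcdf" -> "hfhccbcdff"
Op 7 (replace idx 9: 'f' -> 'a'): "hfhccbcdff" -> "hfhccbcdfa"

Answer: hfhccbcdfa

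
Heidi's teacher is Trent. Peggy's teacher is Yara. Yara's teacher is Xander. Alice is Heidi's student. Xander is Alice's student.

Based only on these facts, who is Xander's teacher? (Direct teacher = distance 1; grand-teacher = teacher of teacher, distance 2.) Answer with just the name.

Reconstructing the teacher chain from the given facts:
  Trent -> Heidi -> Alice -> Xander -> Yara -> Peggy
(each arrow means 'teacher of the next')
Positions in the chain (0 = top):
  position of Trent: 0
  position of Heidi: 1
  position of Alice: 2
  position of Xander: 3
  position of Yara: 4
  position of Peggy: 5

Xander is at position 3; the teacher is 1 step up the chain, i.e. position 2: Alice.

Answer: Alice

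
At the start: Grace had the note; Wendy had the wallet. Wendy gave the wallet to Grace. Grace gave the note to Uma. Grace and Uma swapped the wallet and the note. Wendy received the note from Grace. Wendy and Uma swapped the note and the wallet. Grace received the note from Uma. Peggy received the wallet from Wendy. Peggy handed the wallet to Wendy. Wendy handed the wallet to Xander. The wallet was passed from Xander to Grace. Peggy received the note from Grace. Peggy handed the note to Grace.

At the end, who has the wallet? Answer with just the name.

Tracking all object holders:
Start: note:Grace, wallet:Wendy
Event 1 (give wallet: Wendy -> Grace). State: note:Grace, wallet:Grace
Event 2 (give note: Grace -> Uma). State: note:Uma, wallet:Grace
Event 3 (swap wallet<->note: now wallet:Uma, note:Grace). State: note:Grace, wallet:Uma
Event 4 (give note: Grace -> Wendy). State: note:Wendy, wallet:Uma
Event 5 (swap note<->wallet: now note:Uma, wallet:Wendy). State: note:Uma, wallet:Wendy
Event 6 (give note: Uma -> Grace). State: note:Grace, wallet:Wendy
Event 7 (give wallet: Wendy -> Peggy). State: note:Grace, wallet:Peggy
Event 8 (give wallet: Peggy -> Wendy). State: note:Grace, wallet:Wendy
Event 9 (give wallet: Wendy -> Xander). State: note:Grace, wallet:Xander
Event 10 (give wallet: Xander -> Grace). State: note:Grace, wallet:Grace
Event 11 (give note: Grace -> Peggy). State: note:Peggy, wallet:Grace
Event 12 (give note: Peggy -> Grace). State: note:Grace, wallet:Grace

Final state: note:Grace, wallet:Grace
The wallet is held by Grace.

Answer: Grace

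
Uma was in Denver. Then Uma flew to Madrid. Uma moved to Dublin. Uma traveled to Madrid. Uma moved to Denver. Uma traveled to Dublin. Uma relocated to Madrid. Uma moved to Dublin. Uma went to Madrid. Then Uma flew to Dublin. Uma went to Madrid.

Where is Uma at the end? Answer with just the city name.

Tracking Uma's location:
Start: Uma is in Denver.
After move 1: Denver -> Madrid. Uma is in Madrid.
After move 2: Madrid -> Dublin. Uma is in Dublin.
After move 3: Dublin -> Madrid. Uma is in Madrid.
After move 4: Madrid -> Denver. Uma is in Denver.
After move 5: Denver -> Dublin. Uma is in Dublin.
After move 6: Dublin -> Madrid. Uma is in Madrid.
After move 7: Madrid -> Dublin. Uma is in Dublin.
After move 8: Dublin -> Madrid. Uma is in Madrid.
After move 9: Madrid -> Dublin. Uma is in Dublin.
After move 10: Dublin -> Madrid. Uma is in Madrid.

Answer: Madrid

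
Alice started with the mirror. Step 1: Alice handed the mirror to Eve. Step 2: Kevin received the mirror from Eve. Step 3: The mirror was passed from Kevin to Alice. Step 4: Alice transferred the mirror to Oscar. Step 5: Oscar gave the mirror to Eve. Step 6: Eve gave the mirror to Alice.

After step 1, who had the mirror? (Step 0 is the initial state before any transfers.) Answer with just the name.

Answer: Eve

Derivation:
Tracking the mirror holder through step 1:
After step 0 (start): Alice
After step 1: Eve

At step 1, the holder is Eve.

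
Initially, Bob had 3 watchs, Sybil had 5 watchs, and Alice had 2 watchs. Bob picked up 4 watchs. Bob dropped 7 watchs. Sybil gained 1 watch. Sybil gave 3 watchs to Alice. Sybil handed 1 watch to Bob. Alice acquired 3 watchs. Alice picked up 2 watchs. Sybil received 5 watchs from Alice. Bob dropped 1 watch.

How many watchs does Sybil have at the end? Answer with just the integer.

Tracking counts step by step:
Start: Bob=3, Sybil=5, Alice=2
Event 1 (Bob +4): Bob: 3 -> 7. State: Bob=7, Sybil=5, Alice=2
Event 2 (Bob -7): Bob: 7 -> 0. State: Bob=0, Sybil=5, Alice=2
Event 3 (Sybil +1): Sybil: 5 -> 6. State: Bob=0, Sybil=6, Alice=2
Event 4 (Sybil -> Alice, 3): Sybil: 6 -> 3, Alice: 2 -> 5. State: Bob=0, Sybil=3, Alice=5
Event 5 (Sybil -> Bob, 1): Sybil: 3 -> 2, Bob: 0 -> 1. State: Bob=1, Sybil=2, Alice=5
Event 6 (Alice +3): Alice: 5 -> 8. State: Bob=1, Sybil=2, Alice=8
Event 7 (Alice +2): Alice: 8 -> 10. State: Bob=1, Sybil=2, Alice=10
Event 8 (Alice -> Sybil, 5): Alice: 10 -> 5, Sybil: 2 -> 7. State: Bob=1, Sybil=7, Alice=5
Event 9 (Bob -1): Bob: 1 -> 0. State: Bob=0, Sybil=7, Alice=5

Sybil's final count: 7

Answer: 7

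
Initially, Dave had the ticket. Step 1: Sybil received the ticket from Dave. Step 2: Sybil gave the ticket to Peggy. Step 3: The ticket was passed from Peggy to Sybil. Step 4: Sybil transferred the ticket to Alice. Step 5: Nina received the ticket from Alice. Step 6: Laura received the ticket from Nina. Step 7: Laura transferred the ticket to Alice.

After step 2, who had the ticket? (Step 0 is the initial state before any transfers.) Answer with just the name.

Tracking the ticket holder through step 2:
After step 0 (start): Dave
After step 1: Sybil
After step 2: Peggy

At step 2, the holder is Peggy.

Answer: Peggy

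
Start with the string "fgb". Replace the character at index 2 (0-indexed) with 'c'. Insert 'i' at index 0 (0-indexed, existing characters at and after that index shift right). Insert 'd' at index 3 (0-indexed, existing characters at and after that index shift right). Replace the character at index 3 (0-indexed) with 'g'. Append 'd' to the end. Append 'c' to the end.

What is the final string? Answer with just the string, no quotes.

Answer: ifggcdc

Derivation:
Applying each edit step by step:
Start: "fgb"
Op 1 (replace idx 2: 'b' -> 'c'): "fgb" -> "fgc"
Op 2 (insert 'i' at idx 0): "fgc" -> "ifgc"
Op 3 (insert 'd' at idx 3): "ifgc" -> "ifgdc"
Op 4 (replace idx 3: 'd' -> 'g'): "ifgdc" -> "ifggc"
Op 5 (append 'd'): "ifggc" -> "ifggcd"
Op 6 (append 'c'): "ifggcd" -> "ifggcdc"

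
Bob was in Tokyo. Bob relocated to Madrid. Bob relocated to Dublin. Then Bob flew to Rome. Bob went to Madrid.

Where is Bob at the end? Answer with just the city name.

Answer: Madrid

Derivation:
Tracking Bob's location:
Start: Bob is in Tokyo.
After move 1: Tokyo -> Madrid. Bob is in Madrid.
After move 2: Madrid -> Dublin. Bob is in Dublin.
After move 3: Dublin -> Rome. Bob is in Rome.
After move 4: Rome -> Madrid. Bob is in Madrid.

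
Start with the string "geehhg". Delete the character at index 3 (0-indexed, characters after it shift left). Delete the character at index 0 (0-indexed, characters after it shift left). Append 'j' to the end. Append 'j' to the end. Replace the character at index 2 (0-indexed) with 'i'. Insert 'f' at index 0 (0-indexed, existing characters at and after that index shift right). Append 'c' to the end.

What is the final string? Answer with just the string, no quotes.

Answer: feeigjjc

Derivation:
Applying each edit step by step:
Start: "geehhg"
Op 1 (delete idx 3 = 'h'): "geehhg" -> "geehg"
Op 2 (delete idx 0 = 'g'): "geehg" -> "eehg"
Op 3 (append 'j'): "eehg" -> "eehgj"
Op 4 (append 'j'): "eehgj" -> "eehgjj"
Op 5 (replace idx 2: 'h' -> 'i'): "eehgjj" -> "eeigjj"
Op 6 (insert 'f' at idx 0): "eeigjj" -> "feeigjj"
Op 7 (append 'c'): "feeigjj" -> "feeigjjc"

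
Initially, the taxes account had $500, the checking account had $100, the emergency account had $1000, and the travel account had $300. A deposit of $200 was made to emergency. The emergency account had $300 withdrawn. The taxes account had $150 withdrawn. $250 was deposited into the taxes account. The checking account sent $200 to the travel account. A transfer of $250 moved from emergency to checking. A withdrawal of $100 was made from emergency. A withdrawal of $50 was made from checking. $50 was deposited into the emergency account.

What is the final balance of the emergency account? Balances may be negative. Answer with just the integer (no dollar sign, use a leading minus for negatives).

Tracking account balances step by step:
Start: taxes=500, checking=100, emergency=1000, travel=300
Event 1 (deposit 200 to emergency): emergency: 1000 + 200 = 1200. Balances: taxes=500, checking=100, emergency=1200, travel=300
Event 2 (withdraw 300 from emergency): emergency: 1200 - 300 = 900. Balances: taxes=500, checking=100, emergency=900, travel=300
Event 3 (withdraw 150 from taxes): taxes: 500 - 150 = 350. Balances: taxes=350, checking=100, emergency=900, travel=300
Event 4 (deposit 250 to taxes): taxes: 350 + 250 = 600. Balances: taxes=600, checking=100, emergency=900, travel=300
Event 5 (transfer 200 checking -> travel): checking: 100 - 200 = -100, travel: 300 + 200 = 500. Balances: taxes=600, checking=-100, emergency=900, travel=500
Event 6 (transfer 250 emergency -> checking): emergency: 900 - 250 = 650, checking: -100 + 250 = 150. Balances: taxes=600, checking=150, emergency=650, travel=500
Event 7 (withdraw 100 from emergency): emergency: 650 - 100 = 550. Balances: taxes=600, checking=150, emergency=550, travel=500
Event 8 (withdraw 50 from checking): checking: 150 - 50 = 100. Balances: taxes=600, checking=100, emergency=550, travel=500
Event 9 (deposit 50 to emergency): emergency: 550 + 50 = 600. Balances: taxes=600, checking=100, emergency=600, travel=500

Final balance of emergency: 600

Answer: 600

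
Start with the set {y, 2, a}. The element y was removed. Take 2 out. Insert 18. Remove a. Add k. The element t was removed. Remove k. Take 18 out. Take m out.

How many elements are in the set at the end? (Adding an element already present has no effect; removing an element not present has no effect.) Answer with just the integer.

Answer: 0

Derivation:
Tracking the set through each operation:
Start: {2, a, y}
Event 1 (remove y): removed. Set: {2, a}
Event 2 (remove 2): removed. Set: {a}
Event 3 (add 18): added. Set: {18, a}
Event 4 (remove a): removed. Set: {18}
Event 5 (add k): added. Set: {18, k}
Event 6 (remove t): not present, no change. Set: {18, k}
Event 7 (remove k): removed. Set: {18}
Event 8 (remove 18): removed. Set: {}
Event 9 (remove m): not present, no change. Set: {}

Final set: {} (size 0)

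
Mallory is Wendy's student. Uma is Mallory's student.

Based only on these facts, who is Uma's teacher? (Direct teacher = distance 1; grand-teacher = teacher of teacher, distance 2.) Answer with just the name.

Answer: Mallory

Derivation:
Reconstructing the teacher chain from the given facts:
  Wendy -> Mallory -> Uma
(each arrow means 'teacher of the next')
Positions in the chain (0 = top):
  position of Wendy: 0
  position of Mallory: 1
  position of Uma: 2

Uma is at position 2; the teacher is 1 step up the chain, i.e. position 1: Mallory.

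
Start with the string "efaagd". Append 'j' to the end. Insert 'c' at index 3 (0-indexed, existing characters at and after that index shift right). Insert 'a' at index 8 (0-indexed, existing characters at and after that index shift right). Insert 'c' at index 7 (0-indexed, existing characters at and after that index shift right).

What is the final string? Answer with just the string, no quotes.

Applying each edit step by step:
Start: "efaagd"
Op 1 (append 'j'): "efaagd" -> "efaagdj"
Op 2 (insert 'c' at idx 3): "efaagdj" -> "efacagdj"
Op 3 (insert 'a' at idx 8): "efacagdj" -> "efacagdja"
Op 4 (insert 'c' at idx 7): "efacagdja" -> "efacagdcja"

Answer: efacagdcja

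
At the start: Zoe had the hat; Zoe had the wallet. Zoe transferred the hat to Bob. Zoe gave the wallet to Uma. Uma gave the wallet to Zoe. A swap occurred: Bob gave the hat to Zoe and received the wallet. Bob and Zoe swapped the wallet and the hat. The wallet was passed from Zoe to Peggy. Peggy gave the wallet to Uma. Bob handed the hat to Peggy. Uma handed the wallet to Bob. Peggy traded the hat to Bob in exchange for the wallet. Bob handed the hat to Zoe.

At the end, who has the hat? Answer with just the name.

Tracking all object holders:
Start: hat:Zoe, wallet:Zoe
Event 1 (give hat: Zoe -> Bob). State: hat:Bob, wallet:Zoe
Event 2 (give wallet: Zoe -> Uma). State: hat:Bob, wallet:Uma
Event 3 (give wallet: Uma -> Zoe). State: hat:Bob, wallet:Zoe
Event 4 (swap hat<->wallet: now hat:Zoe, wallet:Bob). State: hat:Zoe, wallet:Bob
Event 5 (swap wallet<->hat: now wallet:Zoe, hat:Bob). State: hat:Bob, wallet:Zoe
Event 6 (give wallet: Zoe -> Peggy). State: hat:Bob, wallet:Peggy
Event 7 (give wallet: Peggy -> Uma). State: hat:Bob, wallet:Uma
Event 8 (give hat: Bob -> Peggy). State: hat:Peggy, wallet:Uma
Event 9 (give wallet: Uma -> Bob). State: hat:Peggy, wallet:Bob
Event 10 (swap hat<->wallet: now hat:Bob, wallet:Peggy). State: hat:Bob, wallet:Peggy
Event 11 (give hat: Bob -> Zoe). State: hat:Zoe, wallet:Peggy

Final state: hat:Zoe, wallet:Peggy
The hat is held by Zoe.

Answer: Zoe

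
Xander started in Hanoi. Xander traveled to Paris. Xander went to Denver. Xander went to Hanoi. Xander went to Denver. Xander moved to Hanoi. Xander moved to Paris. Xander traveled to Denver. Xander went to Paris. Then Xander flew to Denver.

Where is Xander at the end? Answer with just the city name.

Tracking Xander's location:
Start: Xander is in Hanoi.
After move 1: Hanoi -> Paris. Xander is in Paris.
After move 2: Paris -> Denver. Xander is in Denver.
After move 3: Denver -> Hanoi. Xander is in Hanoi.
After move 4: Hanoi -> Denver. Xander is in Denver.
After move 5: Denver -> Hanoi. Xander is in Hanoi.
After move 6: Hanoi -> Paris. Xander is in Paris.
After move 7: Paris -> Denver. Xander is in Denver.
After move 8: Denver -> Paris. Xander is in Paris.
After move 9: Paris -> Denver. Xander is in Denver.

Answer: Denver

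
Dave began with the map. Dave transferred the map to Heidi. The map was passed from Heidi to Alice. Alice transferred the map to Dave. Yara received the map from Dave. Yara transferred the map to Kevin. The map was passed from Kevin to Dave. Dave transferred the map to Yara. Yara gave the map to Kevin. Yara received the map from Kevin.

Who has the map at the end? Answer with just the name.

Tracking the map through each event:
Start: Dave has the map.
After event 1: Heidi has the map.
After event 2: Alice has the map.
After event 3: Dave has the map.
After event 4: Yara has the map.
After event 5: Kevin has the map.
After event 6: Dave has the map.
After event 7: Yara has the map.
After event 8: Kevin has the map.
After event 9: Yara has the map.

Answer: Yara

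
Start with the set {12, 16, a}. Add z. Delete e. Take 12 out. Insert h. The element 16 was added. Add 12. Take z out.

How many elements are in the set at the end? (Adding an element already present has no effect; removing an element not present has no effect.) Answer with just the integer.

Answer: 4

Derivation:
Tracking the set through each operation:
Start: {12, 16, a}
Event 1 (add z): added. Set: {12, 16, a, z}
Event 2 (remove e): not present, no change. Set: {12, 16, a, z}
Event 3 (remove 12): removed. Set: {16, a, z}
Event 4 (add h): added. Set: {16, a, h, z}
Event 5 (add 16): already present, no change. Set: {16, a, h, z}
Event 6 (add 12): added. Set: {12, 16, a, h, z}
Event 7 (remove z): removed. Set: {12, 16, a, h}

Final set: {12, 16, a, h} (size 4)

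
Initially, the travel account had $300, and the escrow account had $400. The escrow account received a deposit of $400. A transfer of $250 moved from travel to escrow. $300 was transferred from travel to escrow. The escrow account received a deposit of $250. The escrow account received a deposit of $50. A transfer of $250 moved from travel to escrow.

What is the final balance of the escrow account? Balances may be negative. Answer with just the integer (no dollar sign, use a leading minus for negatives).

Answer: 1900

Derivation:
Tracking account balances step by step:
Start: travel=300, escrow=400
Event 1 (deposit 400 to escrow): escrow: 400 + 400 = 800. Balances: travel=300, escrow=800
Event 2 (transfer 250 travel -> escrow): travel: 300 - 250 = 50, escrow: 800 + 250 = 1050. Balances: travel=50, escrow=1050
Event 3 (transfer 300 travel -> escrow): travel: 50 - 300 = -250, escrow: 1050 + 300 = 1350. Balances: travel=-250, escrow=1350
Event 4 (deposit 250 to escrow): escrow: 1350 + 250 = 1600. Balances: travel=-250, escrow=1600
Event 5 (deposit 50 to escrow): escrow: 1600 + 50 = 1650. Balances: travel=-250, escrow=1650
Event 6 (transfer 250 travel -> escrow): travel: -250 - 250 = -500, escrow: 1650 + 250 = 1900. Balances: travel=-500, escrow=1900

Final balance of escrow: 1900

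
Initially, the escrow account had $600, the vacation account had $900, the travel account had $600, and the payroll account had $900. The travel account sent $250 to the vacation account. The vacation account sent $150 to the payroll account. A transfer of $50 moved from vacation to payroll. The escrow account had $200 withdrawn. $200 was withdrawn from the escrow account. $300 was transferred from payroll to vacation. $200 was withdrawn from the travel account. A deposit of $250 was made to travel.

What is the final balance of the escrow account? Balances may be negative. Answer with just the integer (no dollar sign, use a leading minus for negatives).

Tracking account balances step by step:
Start: escrow=600, vacation=900, travel=600, payroll=900
Event 1 (transfer 250 travel -> vacation): travel: 600 - 250 = 350, vacation: 900 + 250 = 1150. Balances: escrow=600, vacation=1150, travel=350, payroll=900
Event 2 (transfer 150 vacation -> payroll): vacation: 1150 - 150 = 1000, payroll: 900 + 150 = 1050. Balances: escrow=600, vacation=1000, travel=350, payroll=1050
Event 3 (transfer 50 vacation -> payroll): vacation: 1000 - 50 = 950, payroll: 1050 + 50 = 1100. Balances: escrow=600, vacation=950, travel=350, payroll=1100
Event 4 (withdraw 200 from escrow): escrow: 600 - 200 = 400. Balances: escrow=400, vacation=950, travel=350, payroll=1100
Event 5 (withdraw 200 from escrow): escrow: 400 - 200 = 200. Balances: escrow=200, vacation=950, travel=350, payroll=1100
Event 6 (transfer 300 payroll -> vacation): payroll: 1100 - 300 = 800, vacation: 950 + 300 = 1250. Balances: escrow=200, vacation=1250, travel=350, payroll=800
Event 7 (withdraw 200 from travel): travel: 350 - 200 = 150. Balances: escrow=200, vacation=1250, travel=150, payroll=800
Event 8 (deposit 250 to travel): travel: 150 + 250 = 400. Balances: escrow=200, vacation=1250, travel=400, payroll=800

Final balance of escrow: 200

Answer: 200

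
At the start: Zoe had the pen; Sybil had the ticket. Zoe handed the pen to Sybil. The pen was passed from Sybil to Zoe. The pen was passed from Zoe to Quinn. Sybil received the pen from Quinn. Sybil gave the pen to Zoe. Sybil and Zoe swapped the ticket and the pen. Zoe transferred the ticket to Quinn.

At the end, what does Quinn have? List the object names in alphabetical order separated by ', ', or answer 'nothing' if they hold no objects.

Answer: ticket

Derivation:
Tracking all object holders:
Start: pen:Zoe, ticket:Sybil
Event 1 (give pen: Zoe -> Sybil). State: pen:Sybil, ticket:Sybil
Event 2 (give pen: Sybil -> Zoe). State: pen:Zoe, ticket:Sybil
Event 3 (give pen: Zoe -> Quinn). State: pen:Quinn, ticket:Sybil
Event 4 (give pen: Quinn -> Sybil). State: pen:Sybil, ticket:Sybil
Event 5 (give pen: Sybil -> Zoe). State: pen:Zoe, ticket:Sybil
Event 6 (swap ticket<->pen: now ticket:Zoe, pen:Sybil). State: pen:Sybil, ticket:Zoe
Event 7 (give ticket: Zoe -> Quinn). State: pen:Sybil, ticket:Quinn

Final state: pen:Sybil, ticket:Quinn
Quinn holds: ticket.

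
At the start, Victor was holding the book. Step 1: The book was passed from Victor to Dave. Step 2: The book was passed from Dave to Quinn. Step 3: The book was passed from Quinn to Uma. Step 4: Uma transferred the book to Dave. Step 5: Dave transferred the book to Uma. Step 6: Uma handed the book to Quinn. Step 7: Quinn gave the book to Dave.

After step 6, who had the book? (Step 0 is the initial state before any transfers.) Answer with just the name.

Tracking the book holder through step 6:
After step 0 (start): Victor
After step 1: Dave
After step 2: Quinn
After step 3: Uma
After step 4: Dave
After step 5: Uma
After step 6: Quinn

At step 6, the holder is Quinn.

Answer: Quinn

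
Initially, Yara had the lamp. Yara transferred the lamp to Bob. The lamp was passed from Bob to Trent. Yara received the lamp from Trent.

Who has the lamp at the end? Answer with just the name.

Answer: Yara

Derivation:
Tracking the lamp through each event:
Start: Yara has the lamp.
After event 1: Bob has the lamp.
After event 2: Trent has the lamp.
After event 3: Yara has the lamp.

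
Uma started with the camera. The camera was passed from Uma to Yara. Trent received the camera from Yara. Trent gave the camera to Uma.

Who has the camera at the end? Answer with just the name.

Answer: Uma

Derivation:
Tracking the camera through each event:
Start: Uma has the camera.
After event 1: Yara has the camera.
After event 2: Trent has the camera.
After event 3: Uma has the camera.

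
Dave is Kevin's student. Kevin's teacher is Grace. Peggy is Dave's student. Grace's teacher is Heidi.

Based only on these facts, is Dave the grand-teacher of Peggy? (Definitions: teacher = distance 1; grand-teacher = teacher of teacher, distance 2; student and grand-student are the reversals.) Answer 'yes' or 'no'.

Answer: no

Derivation:
Reconstructing the teacher chain from the given facts:
  Heidi -> Grace -> Kevin -> Dave -> Peggy
(each arrow means 'teacher of the next')
Positions in the chain (0 = top):
  position of Heidi: 0
  position of Grace: 1
  position of Kevin: 2
  position of Dave: 3
  position of Peggy: 4

Dave is at position 3, Peggy is at position 4; signed distance (j - i) = 1.
'grand-teacher' requires j - i = 2. Actual distance is 1, so the relation does NOT hold.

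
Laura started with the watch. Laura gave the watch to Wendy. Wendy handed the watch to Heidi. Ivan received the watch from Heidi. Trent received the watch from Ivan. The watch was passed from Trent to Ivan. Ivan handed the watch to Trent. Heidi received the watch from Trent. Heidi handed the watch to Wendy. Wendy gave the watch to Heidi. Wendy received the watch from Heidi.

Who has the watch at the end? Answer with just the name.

Answer: Wendy

Derivation:
Tracking the watch through each event:
Start: Laura has the watch.
After event 1: Wendy has the watch.
After event 2: Heidi has the watch.
After event 3: Ivan has the watch.
After event 4: Trent has the watch.
After event 5: Ivan has the watch.
After event 6: Trent has the watch.
After event 7: Heidi has the watch.
After event 8: Wendy has the watch.
After event 9: Heidi has the watch.
After event 10: Wendy has the watch.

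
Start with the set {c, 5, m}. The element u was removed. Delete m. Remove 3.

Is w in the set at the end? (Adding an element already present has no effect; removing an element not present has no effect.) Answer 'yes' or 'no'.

Tracking the set through each operation:
Start: {5, c, m}
Event 1 (remove u): not present, no change. Set: {5, c, m}
Event 2 (remove m): removed. Set: {5, c}
Event 3 (remove 3): not present, no change. Set: {5, c}

Final set: {5, c} (size 2)
w is NOT in the final set.

Answer: no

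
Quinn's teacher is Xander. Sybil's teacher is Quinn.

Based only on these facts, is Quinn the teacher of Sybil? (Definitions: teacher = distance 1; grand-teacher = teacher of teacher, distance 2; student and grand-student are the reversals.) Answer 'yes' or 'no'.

Reconstructing the teacher chain from the given facts:
  Xander -> Quinn -> Sybil
(each arrow means 'teacher of the next')
Positions in the chain (0 = top):
  position of Xander: 0
  position of Quinn: 1
  position of Sybil: 2

Quinn is at position 1, Sybil is at position 2; signed distance (j - i) = 1.
'teacher' requires j - i = 1. Actual distance is 1, so the relation HOLDS.

Answer: yes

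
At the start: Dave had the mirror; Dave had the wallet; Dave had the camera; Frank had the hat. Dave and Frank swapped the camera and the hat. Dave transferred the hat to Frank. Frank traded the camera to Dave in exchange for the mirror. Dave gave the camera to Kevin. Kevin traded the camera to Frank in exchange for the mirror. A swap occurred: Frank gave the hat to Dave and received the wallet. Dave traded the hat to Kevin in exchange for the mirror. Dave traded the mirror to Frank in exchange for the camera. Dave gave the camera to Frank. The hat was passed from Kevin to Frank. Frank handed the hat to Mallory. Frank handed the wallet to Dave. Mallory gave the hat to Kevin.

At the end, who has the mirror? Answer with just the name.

Answer: Frank

Derivation:
Tracking all object holders:
Start: mirror:Dave, wallet:Dave, camera:Dave, hat:Frank
Event 1 (swap camera<->hat: now camera:Frank, hat:Dave). State: mirror:Dave, wallet:Dave, camera:Frank, hat:Dave
Event 2 (give hat: Dave -> Frank). State: mirror:Dave, wallet:Dave, camera:Frank, hat:Frank
Event 3 (swap camera<->mirror: now camera:Dave, mirror:Frank). State: mirror:Frank, wallet:Dave, camera:Dave, hat:Frank
Event 4 (give camera: Dave -> Kevin). State: mirror:Frank, wallet:Dave, camera:Kevin, hat:Frank
Event 5 (swap camera<->mirror: now camera:Frank, mirror:Kevin). State: mirror:Kevin, wallet:Dave, camera:Frank, hat:Frank
Event 6 (swap hat<->wallet: now hat:Dave, wallet:Frank). State: mirror:Kevin, wallet:Frank, camera:Frank, hat:Dave
Event 7 (swap hat<->mirror: now hat:Kevin, mirror:Dave). State: mirror:Dave, wallet:Frank, camera:Frank, hat:Kevin
Event 8 (swap mirror<->camera: now mirror:Frank, camera:Dave). State: mirror:Frank, wallet:Frank, camera:Dave, hat:Kevin
Event 9 (give camera: Dave -> Frank). State: mirror:Frank, wallet:Frank, camera:Frank, hat:Kevin
Event 10 (give hat: Kevin -> Frank). State: mirror:Frank, wallet:Frank, camera:Frank, hat:Frank
Event 11 (give hat: Frank -> Mallory). State: mirror:Frank, wallet:Frank, camera:Frank, hat:Mallory
Event 12 (give wallet: Frank -> Dave). State: mirror:Frank, wallet:Dave, camera:Frank, hat:Mallory
Event 13 (give hat: Mallory -> Kevin). State: mirror:Frank, wallet:Dave, camera:Frank, hat:Kevin

Final state: mirror:Frank, wallet:Dave, camera:Frank, hat:Kevin
The mirror is held by Frank.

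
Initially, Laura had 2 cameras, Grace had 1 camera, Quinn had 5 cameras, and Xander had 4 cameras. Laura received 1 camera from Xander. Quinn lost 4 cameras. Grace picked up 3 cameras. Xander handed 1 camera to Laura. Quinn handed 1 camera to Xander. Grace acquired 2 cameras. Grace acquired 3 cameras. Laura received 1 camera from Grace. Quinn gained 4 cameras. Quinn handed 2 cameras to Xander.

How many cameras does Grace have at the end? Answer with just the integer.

Answer: 8

Derivation:
Tracking counts step by step:
Start: Laura=2, Grace=1, Quinn=5, Xander=4
Event 1 (Xander -> Laura, 1): Xander: 4 -> 3, Laura: 2 -> 3. State: Laura=3, Grace=1, Quinn=5, Xander=3
Event 2 (Quinn -4): Quinn: 5 -> 1. State: Laura=3, Grace=1, Quinn=1, Xander=3
Event 3 (Grace +3): Grace: 1 -> 4. State: Laura=3, Grace=4, Quinn=1, Xander=3
Event 4 (Xander -> Laura, 1): Xander: 3 -> 2, Laura: 3 -> 4. State: Laura=4, Grace=4, Quinn=1, Xander=2
Event 5 (Quinn -> Xander, 1): Quinn: 1 -> 0, Xander: 2 -> 3. State: Laura=4, Grace=4, Quinn=0, Xander=3
Event 6 (Grace +2): Grace: 4 -> 6. State: Laura=4, Grace=6, Quinn=0, Xander=3
Event 7 (Grace +3): Grace: 6 -> 9. State: Laura=4, Grace=9, Quinn=0, Xander=3
Event 8 (Grace -> Laura, 1): Grace: 9 -> 8, Laura: 4 -> 5. State: Laura=5, Grace=8, Quinn=0, Xander=3
Event 9 (Quinn +4): Quinn: 0 -> 4. State: Laura=5, Grace=8, Quinn=4, Xander=3
Event 10 (Quinn -> Xander, 2): Quinn: 4 -> 2, Xander: 3 -> 5. State: Laura=5, Grace=8, Quinn=2, Xander=5

Grace's final count: 8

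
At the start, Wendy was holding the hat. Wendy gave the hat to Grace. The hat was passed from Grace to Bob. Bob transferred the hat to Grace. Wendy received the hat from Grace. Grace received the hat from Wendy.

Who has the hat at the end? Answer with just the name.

Tracking the hat through each event:
Start: Wendy has the hat.
After event 1: Grace has the hat.
After event 2: Bob has the hat.
After event 3: Grace has the hat.
After event 4: Wendy has the hat.
After event 5: Grace has the hat.

Answer: Grace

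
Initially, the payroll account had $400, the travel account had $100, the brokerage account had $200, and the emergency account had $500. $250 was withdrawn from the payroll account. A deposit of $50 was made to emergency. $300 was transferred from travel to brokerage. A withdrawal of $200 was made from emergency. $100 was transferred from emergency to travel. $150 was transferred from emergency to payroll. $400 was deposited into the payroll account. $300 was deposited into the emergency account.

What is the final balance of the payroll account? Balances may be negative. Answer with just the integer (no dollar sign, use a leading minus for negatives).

Tracking account balances step by step:
Start: payroll=400, travel=100, brokerage=200, emergency=500
Event 1 (withdraw 250 from payroll): payroll: 400 - 250 = 150. Balances: payroll=150, travel=100, brokerage=200, emergency=500
Event 2 (deposit 50 to emergency): emergency: 500 + 50 = 550. Balances: payroll=150, travel=100, brokerage=200, emergency=550
Event 3 (transfer 300 travel -> brokerage): travel: 100 - 300 = -200, brokerage: 200 + 300 = 500. Balances: payroll=150, travel=-200, brokerage=500, emergency=550
Event 4 (withdraw 200 from emergency): emergency: 550 - 200 = 350. Balances: payroll=150, travel=-200, brokerage=500, emergency=350
Event 5 (transfer 100 emergency -> travel): emergency: 350 - 100 = 250, travel: -200 + 100 = -100. Balances: payroll=150, travel=-100, brokerage=500, emergency=250
Event 6 (transfer 150 emergency -> payroll): emergency: 250 - 150 = 100, payroll: 150 + 150 = 300. Balances: payroll=300, travel=-100, brokerage=500, emergency=100
Event 7 (deposit 400 to payroll): payroll: 300 + 400 = 700. Balances: payroll=700, travel=-100, brokerage=500, emergency=100
Event 8 (deposit 300 to emergency): emergency: 100 + 300 = 400. Balances: payroll=700, travel=-100, brokerage=500, emergency=400

Final balance of payroll: 700

Answer: 700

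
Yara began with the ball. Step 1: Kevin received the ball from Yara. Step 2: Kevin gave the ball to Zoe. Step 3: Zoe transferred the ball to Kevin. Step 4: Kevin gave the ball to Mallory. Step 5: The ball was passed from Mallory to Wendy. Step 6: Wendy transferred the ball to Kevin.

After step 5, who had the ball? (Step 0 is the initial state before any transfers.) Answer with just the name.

Tracking the ball holder through step 5:
After step 0 (start): Yara
After step 1: Kevin
After step 2: Zoe
After step 3: Kevin
After step 4: Mallory
After step 5: Wendy

At step 5, the holder is Wendy.

Answer: Wendy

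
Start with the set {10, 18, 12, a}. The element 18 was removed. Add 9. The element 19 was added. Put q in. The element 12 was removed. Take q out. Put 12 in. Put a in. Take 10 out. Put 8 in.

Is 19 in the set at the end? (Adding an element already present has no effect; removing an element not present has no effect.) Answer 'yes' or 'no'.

Answer: yes

Derivation:
Tracking the set through each operation:
Start: {10, 12, 18, a}
Event 1 (remove 18): removed. Set: {10, 12, a}
Event 2 (add 9): added. Set: {10, 12, 9, a}
Event 3 (add 19): added. Set: {10, 12, 19, 9, a}
Event 4 (add q): added. Set: {10, 12, 19, 9, a, q}
Event 5 (remove 12): removed. Set: {10, 19, 9, a, q}
Event 6 (remove q): removed. Set: {10, 19, 9, a}
Event 7 (add 12): added. Set: {10, 12, 19, 9, a}
Event 8 (add a): already present, no change. Set: {10, 12, 19, 9, a}
Event 9 (remove 10): removed. Set: {12, 19, 9, a}
Event 10 (add 8): added. Set: {12, 19, 8, 9, a}

Final set: {12, 19, 8, 9, a} (size 5)
19 is in the final set.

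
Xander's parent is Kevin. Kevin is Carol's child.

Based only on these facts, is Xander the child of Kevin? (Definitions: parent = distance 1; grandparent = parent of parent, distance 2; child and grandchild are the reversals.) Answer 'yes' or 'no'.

Answer: yes

Derivation:
Reconstructing the parent chain from the given facts:
  Carol -> Kevin -> Xander
(each arrow means 'parent of the next')
Positions in the chain (0 = top):
  position of Carol: 0
  position of Kevin: 1
  position of Xander: 2

Xander is at position 2, Kevin is at position 1; signed distance (j - i) = -1.
'child' requires j - i = -1. Actual distance is -1, so the relation HOLDS.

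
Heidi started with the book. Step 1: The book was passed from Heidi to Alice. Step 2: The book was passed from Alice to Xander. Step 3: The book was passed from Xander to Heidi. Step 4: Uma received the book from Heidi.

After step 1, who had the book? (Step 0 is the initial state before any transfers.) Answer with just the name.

Answer: Alice

Derivation:
Tracking the book holder through step 1:
After step 0 (start): Heidi
After step 1: Alice

At step 1, the holder is Alice.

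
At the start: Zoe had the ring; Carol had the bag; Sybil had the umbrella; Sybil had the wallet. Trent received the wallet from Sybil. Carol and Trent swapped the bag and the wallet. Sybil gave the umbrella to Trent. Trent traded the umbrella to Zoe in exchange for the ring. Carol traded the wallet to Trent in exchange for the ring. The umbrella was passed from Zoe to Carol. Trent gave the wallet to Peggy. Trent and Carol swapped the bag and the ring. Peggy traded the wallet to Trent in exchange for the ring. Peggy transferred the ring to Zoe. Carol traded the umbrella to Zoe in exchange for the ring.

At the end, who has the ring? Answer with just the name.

Tracking all object holders:
Start: ring:Zoe, bag:Carol, umbrella:Sybil, wallet:Sybil
Event 1 (give wallet: Sybil -> Trent). State: ring:Zoe, bag:Carol, umbrella:Sybil, wallet:Trent
Event 2 (swap bag<->wallet: now bag:Trent, wallet:Carol). State: ring:Zoe, bag:Trent, umbrella:Sybil, wallet:Carol
Event 3 (give umbrella: Sybil -> Trent). State: ring:Zoe, bag:Trent, umbrella:Trent, wallet:Carol
Event 4 (swap umbrella<->ring: now umbrella:Zoe, ring:Trent). State: ring:Trent, bag:Trent, umbrella:Zoe, wallet:Carol
Event 5 (swap wallet<->ring: now wallet:Trent, ring:Carol). State: ring:Carol, bag:Trent, umbrella:Zoe, wallet:Trent
Event 6 (give umbrella: Zoe -> Carol). State: ring:Carol, bag:Trent, umbrella:Carol, wallet:Trent
Event 7 (give wallet: Trent -> Peggy). State: ring:Carol, bag:Trent, umbrella:Carol, wallet:Peggy
Event 8 (swap bag<->ring: now bag:Carol, ring:Trent). State: ring:Trent, bag:Carol, umbrella:Carol, wallet:Peggy
Event 9 (swap wallet<->ring: now wallet:Trent, ring:Peggy). State: ring:Peggy, bag:Carol, umbrella:Carol, wallet:Trent
Event 10 (give ring: Peggy -> Zoe). State: ring:Zoe, bag:Carol, umbrella:Carol, wallet:Trent
Event 11 (swap umbrella<->ring: now umbrella:Zoe, ring:Carol). State: ring:Carol, bag:Carol, umbrella:Zoe, wallet:Trent

Final state: ring:Carol, bag:Carol, umbrella:Zoe, wallet:Trent
The ring is held by Carol.

Answer: Carol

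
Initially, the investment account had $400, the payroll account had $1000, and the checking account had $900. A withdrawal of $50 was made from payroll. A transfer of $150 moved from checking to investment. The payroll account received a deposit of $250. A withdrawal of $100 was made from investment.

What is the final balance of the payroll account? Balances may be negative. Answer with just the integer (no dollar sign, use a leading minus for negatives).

Answer: 1200

Derivation:
Tracking account balances step by step:
Start: investment=400, payroll=1000, checking=900
Event 1 (withdraw 50 from payroll): payroll: 1000 - 50 = 950. Balances: investment=400, payroll=950, checking=900
Event 2 (transfer 150 checking -> investment): checking: 900 - 150 = 750, investment: 400 + 150 = 550. Balances: investment=550, payroll=950, checking=750
Event 3 (deposit 250 to payroll): payroll: 950 + 250 = 1200. Balances: investment=550, payroll=1200, checking=750
Event 4 (withdraw 100 from investment): investment: 550 - 100 = 450. Balances: investment=450, payroll=1200, checking=750

Final balance of payroll: 1200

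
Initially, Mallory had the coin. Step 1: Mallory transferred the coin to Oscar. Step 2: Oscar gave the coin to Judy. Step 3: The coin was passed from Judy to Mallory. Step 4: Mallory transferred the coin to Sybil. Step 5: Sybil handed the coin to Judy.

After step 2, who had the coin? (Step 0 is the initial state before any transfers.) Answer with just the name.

Answer: Judy

Derivation:
Tracking the coin holder through step 2:
After step 0 (start): Mallory
After step 1: Oscar
After step 2: Judy

At step 2, the holder is Judy.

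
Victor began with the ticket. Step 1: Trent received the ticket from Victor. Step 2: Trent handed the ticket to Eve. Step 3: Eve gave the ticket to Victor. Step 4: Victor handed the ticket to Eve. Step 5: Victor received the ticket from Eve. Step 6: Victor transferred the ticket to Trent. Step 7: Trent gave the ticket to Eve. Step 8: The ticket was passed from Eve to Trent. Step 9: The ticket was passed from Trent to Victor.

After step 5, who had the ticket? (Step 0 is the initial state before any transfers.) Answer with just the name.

Tracking the ticket holder through step 5:
After step 0 (start): Victor
After step 1: Trent
After step 2: Eve
After step 3: Victor
After step 4: Eve
After step 5: Victor

At step 5, the holder is Victor.

Answer: Victor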